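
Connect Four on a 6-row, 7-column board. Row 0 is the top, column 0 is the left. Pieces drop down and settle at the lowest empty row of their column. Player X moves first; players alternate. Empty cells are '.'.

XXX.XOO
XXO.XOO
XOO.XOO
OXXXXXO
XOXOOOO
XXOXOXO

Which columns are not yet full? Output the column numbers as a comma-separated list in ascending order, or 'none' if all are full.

Answer: 3

Derivation:
col 0: top cell = 'X' → FULL
col 1: top cell = 'X' → FULL
col 2: top cell = 'X' → FULL
col 3: top cell = '.' → open
col 4: top cell = 'X' → FULL
col 5: top cell = 'O' → FULL
col 6: top cell = 'O' → FULL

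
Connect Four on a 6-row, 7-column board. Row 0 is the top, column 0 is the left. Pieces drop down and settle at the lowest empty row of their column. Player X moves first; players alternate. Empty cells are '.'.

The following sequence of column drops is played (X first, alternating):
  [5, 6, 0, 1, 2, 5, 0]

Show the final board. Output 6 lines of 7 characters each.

Move 1: X drops in col 5, lands at row 5
Move 2: O drops in col 6, lands at row 5
Move 3: X drops in col 0, lands at row 5
Move 4: O drops in col 1, lands at row 5
Move 5: X drops in col 2, lands at row 5
Move 6: O drops in col 5, lands at row 4
Move 7: X drops in col 0, lands at row 4

Answer: .......
.......
.......
.......
X....O.
XOX..XO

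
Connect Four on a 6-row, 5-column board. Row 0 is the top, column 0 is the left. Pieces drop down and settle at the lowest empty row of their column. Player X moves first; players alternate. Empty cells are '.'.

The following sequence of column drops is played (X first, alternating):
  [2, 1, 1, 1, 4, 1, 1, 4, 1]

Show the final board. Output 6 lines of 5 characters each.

Answer: .X...
.X...
.O...
.O...
.X..O
.OX.X

Derivation:
Move 1: X drops in col 2, lands at row 5
Move 2: O drops in col 1, lands at row 5
Move 3: X drops in col 1, lands at row 4
Move 4: O drops in col 1, lands at row 3
Move 5: X drops in col 4, lands at row 5
Move 6: O drops in col 1, lands at row 2
Move 7: X drops in col 1, lands at row 1
Move 8: O drops in col 4, lands at row 4
Move 9: X drops in col 1, lands at row 0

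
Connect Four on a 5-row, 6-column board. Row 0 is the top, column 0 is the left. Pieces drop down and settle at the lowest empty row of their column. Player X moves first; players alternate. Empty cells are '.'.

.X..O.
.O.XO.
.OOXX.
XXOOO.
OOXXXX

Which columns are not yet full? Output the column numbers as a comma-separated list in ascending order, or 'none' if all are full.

Answer: 0,2,3,5

Derivation:
col 0: top cell = '.' → open
col 1: top cell = 'X' → FULL
col 2: top cell = '.' → open
col 3: top cell = '.' → open
col 4: top cell = 'O' → FULL
col 5: top cell = '.' → open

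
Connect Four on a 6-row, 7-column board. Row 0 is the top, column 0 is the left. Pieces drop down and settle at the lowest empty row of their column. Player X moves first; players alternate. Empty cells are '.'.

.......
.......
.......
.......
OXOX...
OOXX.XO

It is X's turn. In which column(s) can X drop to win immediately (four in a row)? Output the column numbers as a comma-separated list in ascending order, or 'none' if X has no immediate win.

col 0: drop X → no win
col 1: drop X → no win
col 2: drop X → no win
col 3: drop X → no win
col 4: drop X → WIN!
col 5: drop X → no win
col 6: drop X → no win

Answer: 4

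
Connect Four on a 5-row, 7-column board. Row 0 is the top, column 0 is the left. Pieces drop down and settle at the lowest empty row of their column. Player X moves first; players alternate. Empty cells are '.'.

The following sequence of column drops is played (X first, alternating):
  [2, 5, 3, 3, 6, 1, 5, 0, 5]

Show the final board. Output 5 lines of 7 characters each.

Answer: .......
.......
.....X.
...O.X.
OOXX.OX

Derivation:
Move 1: X drops in col 2, lands at row 4
Move 2: O drops in col 5, lands at row 4
Move 3: X drops in col 3, lands at row 4
Move 4: O drops in col 3, lands at row 3
Move 5: X drops in col 6, lands at row 4
Move 6: O drops in col 1, lands at row 4
Move 7: X drops in col 5, lands at row 3
Move 8: O drops in col 0, lands at row 4
Move 9: X drops in col 5, lands at row 2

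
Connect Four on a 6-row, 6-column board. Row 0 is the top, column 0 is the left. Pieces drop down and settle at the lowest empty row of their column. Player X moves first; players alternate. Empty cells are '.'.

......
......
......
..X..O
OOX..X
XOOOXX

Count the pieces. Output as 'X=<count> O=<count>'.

X=6 O=6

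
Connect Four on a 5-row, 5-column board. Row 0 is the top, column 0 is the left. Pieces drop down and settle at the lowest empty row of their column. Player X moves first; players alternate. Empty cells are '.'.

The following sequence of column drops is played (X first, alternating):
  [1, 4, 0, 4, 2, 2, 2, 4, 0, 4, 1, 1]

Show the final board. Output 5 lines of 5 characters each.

Move 1: X drops in col 1, lands at row 4
Move 2: O drops in col 4, lands at row 4
Move 3: X drops in col 0, lands at row 4
Move 4: O drops in col 4, lands at row 3
Move 5: X drops in col 2, lands at row 4
Move 6: O drops in col 2, lands at row 3
Move 7: X drops in col 2, lands at row 2
Move 8: O drops in col 4, lands at row 2
Move 9: X drops in col 0, lands at row 3
Move 10: O drops in col 4, lands at row 1
Move 11: X drops in col 1, lands at row 3
Move 12: O drops in col 1, lands at row 2

Answer: .....
....O
.OX.O
XXO.O
XXX.O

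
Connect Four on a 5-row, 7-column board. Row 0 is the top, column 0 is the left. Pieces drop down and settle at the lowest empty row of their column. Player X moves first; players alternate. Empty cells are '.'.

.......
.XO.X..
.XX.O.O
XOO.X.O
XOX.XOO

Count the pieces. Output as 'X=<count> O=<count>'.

X=9 O=9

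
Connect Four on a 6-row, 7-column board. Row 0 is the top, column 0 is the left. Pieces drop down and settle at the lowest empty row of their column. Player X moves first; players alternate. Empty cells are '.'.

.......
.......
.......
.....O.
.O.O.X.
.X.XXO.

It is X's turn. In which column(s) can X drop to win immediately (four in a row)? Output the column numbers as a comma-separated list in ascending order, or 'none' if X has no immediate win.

col 0: drop X → no win
col 1: drop X → no win
col 2: drop X → WIN!
col 3: drop X → no win
col 4: drop X → no win
col 5: drop X → no win
col 6: drop X → no win

Answer: 2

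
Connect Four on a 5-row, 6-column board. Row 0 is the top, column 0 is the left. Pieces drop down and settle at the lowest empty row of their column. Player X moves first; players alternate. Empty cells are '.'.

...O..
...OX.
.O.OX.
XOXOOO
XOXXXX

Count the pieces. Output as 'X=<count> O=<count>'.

X=9 O=9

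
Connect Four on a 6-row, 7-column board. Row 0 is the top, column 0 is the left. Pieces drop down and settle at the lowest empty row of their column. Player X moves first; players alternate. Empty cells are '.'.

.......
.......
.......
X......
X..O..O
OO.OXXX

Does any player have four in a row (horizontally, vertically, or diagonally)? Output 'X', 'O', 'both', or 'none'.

none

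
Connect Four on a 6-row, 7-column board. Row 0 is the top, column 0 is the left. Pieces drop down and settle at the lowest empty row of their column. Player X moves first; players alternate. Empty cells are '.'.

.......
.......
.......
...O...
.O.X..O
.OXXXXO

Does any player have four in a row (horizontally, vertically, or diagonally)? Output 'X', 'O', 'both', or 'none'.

X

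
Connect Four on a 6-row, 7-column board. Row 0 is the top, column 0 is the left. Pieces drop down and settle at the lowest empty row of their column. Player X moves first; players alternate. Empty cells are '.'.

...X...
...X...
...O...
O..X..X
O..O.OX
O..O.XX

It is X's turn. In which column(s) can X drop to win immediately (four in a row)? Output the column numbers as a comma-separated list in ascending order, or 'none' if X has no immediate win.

Answer: 6

Derivation:
col 0: drop X → no win
col 1: drop X → no win
col 2: drop X → no win
col 4: drop X → no win
col 5: drop X → no win
col 6: drop X → WIN!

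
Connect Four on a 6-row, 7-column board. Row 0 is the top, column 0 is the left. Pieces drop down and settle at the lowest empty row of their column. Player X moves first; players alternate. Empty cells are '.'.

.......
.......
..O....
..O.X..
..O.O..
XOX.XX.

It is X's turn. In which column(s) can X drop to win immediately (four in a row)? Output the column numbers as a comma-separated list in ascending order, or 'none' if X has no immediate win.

Answer: 3

Derivation:
col 0: drop X → no win
col 1: drop X → no win
col 2: drop X → no win
col 3: drop X → WIN!
col 4: drop X → no win
col 5: drop X → no win
col 6: drop X → no win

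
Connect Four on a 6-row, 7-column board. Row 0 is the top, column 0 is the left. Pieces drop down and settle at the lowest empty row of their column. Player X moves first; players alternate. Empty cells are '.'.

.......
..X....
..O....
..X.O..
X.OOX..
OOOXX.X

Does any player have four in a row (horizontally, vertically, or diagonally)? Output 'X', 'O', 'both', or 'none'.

none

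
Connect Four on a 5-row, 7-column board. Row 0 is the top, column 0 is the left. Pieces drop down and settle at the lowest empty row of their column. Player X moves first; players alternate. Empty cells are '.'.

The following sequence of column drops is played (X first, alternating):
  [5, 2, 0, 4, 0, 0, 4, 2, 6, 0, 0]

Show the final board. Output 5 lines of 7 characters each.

Answer: X......
O......
O......
X.O.X..
X.O.OXX

Derivation:
Move 1: X drops in col 5, lands at row 4
Move 2: O drops in col 2, lands at row 4
Move 3: X drops in col 0, lands at row 4
Move 4: O drops in col 4, lands at row 4
Move 5: X drops in col 0, lands at row 3
Move 6: O drops in col 0, lands at row 2
Move 7: X drops in col 4, lands at row 3
Move 8: O drops in col 2, lands at row 3
Move 9: X drops in col 6, lands at row 4
Move 10: O drops in col 0, lands at row 1
Move 11: X drops in col 0, lands at row 0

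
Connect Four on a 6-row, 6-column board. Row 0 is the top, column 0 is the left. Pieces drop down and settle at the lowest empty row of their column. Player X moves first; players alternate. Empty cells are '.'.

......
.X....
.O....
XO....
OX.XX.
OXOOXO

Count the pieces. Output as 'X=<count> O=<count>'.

X=7 O=7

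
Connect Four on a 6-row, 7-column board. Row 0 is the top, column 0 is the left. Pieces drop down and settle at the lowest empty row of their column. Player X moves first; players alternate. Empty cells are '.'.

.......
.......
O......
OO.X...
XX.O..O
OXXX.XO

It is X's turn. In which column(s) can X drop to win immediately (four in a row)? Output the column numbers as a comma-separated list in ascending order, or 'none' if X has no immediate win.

Answer: 4

Derivation:
col 0: drop X → no win
col 1: drop X → no win
col 2: drop X → no win
col 3: drop X → no win
col 4: drop X → WIN!
col 5: drop X → no win
col 6: drop X → no win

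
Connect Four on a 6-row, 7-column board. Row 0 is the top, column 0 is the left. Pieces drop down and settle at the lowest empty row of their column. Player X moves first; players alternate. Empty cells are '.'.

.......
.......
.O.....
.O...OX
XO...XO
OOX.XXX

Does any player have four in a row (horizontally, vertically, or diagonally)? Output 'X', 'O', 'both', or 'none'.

O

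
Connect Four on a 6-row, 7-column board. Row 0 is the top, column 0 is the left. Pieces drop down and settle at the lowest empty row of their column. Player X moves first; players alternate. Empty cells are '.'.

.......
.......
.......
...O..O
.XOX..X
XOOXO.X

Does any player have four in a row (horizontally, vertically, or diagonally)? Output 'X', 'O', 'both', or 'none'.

none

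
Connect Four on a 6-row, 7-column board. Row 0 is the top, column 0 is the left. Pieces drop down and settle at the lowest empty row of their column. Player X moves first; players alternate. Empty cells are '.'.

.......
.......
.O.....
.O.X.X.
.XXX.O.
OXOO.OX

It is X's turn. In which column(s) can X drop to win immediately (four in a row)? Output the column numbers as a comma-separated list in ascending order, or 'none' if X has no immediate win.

Answer: 0

Derivation:
col 0: drop X → WIN!
col 1: drop X → no win
col 2: drop X → no win
col 3: drop X → no win
col 4: drop X → no win
col 5: drop X → no win
col 6: drop X → no win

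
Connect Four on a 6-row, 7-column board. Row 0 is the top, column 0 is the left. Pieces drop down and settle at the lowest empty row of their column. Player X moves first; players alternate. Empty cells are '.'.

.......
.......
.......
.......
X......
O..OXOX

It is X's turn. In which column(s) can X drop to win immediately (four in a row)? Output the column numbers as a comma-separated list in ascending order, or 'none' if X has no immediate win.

Answer: none

Derivation:
col 0: drop X → no win
col 1: drop X → no win
col 2: drop X → no win
col 3: drop X → no win
col 4: drop X → no win
col 5: drop X → no win
col 6: drop X → no win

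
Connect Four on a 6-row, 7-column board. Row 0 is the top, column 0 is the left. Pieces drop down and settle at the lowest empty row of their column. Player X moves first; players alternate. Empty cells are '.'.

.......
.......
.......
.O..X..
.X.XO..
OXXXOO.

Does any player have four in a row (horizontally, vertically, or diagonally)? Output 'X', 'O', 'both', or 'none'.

none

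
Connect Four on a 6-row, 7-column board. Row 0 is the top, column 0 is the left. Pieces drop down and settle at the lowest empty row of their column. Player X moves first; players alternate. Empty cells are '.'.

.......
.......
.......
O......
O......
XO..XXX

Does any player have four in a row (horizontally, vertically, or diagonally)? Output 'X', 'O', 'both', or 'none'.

none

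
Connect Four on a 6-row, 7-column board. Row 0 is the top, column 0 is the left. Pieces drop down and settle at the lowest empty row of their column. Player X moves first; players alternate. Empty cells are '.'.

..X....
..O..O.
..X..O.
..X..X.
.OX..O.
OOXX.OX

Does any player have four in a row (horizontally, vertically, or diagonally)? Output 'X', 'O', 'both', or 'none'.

X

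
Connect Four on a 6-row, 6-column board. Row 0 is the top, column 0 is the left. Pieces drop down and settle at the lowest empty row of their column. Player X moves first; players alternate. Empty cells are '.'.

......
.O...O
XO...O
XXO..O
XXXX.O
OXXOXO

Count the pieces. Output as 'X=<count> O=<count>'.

X=10 O=10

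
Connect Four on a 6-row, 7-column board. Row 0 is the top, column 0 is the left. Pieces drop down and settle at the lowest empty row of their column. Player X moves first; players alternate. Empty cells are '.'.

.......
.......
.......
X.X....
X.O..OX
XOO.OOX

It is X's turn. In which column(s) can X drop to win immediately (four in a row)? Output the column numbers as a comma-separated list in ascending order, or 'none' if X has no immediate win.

Answer: 0

Derivation:
col 0: drop X → WIN!
col 1: drop X → no win
col 2: drop X → no win
col 3: drop X → no win
col 4: drop X → no win
col 5: drop X → no win
col 6: drop X → no win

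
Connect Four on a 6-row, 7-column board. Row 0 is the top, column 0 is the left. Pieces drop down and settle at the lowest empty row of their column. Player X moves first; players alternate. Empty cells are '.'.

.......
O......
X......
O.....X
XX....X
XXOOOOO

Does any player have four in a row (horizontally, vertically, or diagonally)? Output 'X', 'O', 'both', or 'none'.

O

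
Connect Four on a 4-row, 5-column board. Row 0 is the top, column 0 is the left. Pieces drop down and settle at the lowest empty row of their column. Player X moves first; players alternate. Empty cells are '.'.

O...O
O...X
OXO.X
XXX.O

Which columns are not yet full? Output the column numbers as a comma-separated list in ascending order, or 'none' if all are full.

col 0: top cell = 'O' → FULL
col 1: top cell = '.' → open
col 2: top cell = '.' → open
col 3: top cell = '.' → open
col 4: top cell = 'O' → FULL

Answer: 1,2,3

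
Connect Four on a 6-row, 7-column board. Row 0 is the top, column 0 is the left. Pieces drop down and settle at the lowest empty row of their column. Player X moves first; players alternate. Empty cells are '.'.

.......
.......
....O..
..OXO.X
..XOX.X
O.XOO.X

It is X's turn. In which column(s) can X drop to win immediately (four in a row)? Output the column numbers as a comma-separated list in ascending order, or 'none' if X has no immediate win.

Answer: 6

Derivation:
col 0: drop X → no win
col 1: drop X → no win
col 2: drop X → no win
col 3: drop X → no win
col 4: drop X → no win
col 5: drop X → no win
col 6: drop X → WIN!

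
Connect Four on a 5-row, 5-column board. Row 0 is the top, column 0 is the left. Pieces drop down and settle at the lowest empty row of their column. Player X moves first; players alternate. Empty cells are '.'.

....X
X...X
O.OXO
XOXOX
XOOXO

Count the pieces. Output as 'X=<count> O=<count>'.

X=9 O=8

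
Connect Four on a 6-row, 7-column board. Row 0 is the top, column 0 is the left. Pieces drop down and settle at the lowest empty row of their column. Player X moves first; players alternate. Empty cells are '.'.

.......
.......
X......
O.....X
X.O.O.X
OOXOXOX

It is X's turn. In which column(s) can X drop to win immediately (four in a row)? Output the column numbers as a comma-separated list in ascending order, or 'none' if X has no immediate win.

col 0: drop X → no win
col 1: drop X → no win
col 2: drop X → no win
col 3: drop X → no win
col 4: drop X → no win
col 5: drop X → no win
col 6: drop X → WIN!

Answer: 6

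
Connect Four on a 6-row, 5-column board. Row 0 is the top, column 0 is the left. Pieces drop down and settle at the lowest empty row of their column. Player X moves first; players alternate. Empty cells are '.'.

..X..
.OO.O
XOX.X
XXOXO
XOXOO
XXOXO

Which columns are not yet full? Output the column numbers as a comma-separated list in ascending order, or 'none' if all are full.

Answer: 0,1,3,4

Derivation:
col 0: top cell = '.' → open
col 1: top cell = '.' → open
col 2: top cell = 'X' → FULL
col 3: top cell = '.' → open
col 4: top cell = '.' → open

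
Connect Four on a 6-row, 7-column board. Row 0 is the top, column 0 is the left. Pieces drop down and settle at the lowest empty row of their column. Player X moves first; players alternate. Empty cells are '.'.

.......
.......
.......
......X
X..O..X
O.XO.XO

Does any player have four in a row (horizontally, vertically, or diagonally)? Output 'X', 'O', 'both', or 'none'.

none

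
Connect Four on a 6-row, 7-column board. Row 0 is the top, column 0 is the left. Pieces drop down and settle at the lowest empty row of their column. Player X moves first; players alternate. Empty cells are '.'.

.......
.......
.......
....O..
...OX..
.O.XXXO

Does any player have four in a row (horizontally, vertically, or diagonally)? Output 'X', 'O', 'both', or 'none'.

none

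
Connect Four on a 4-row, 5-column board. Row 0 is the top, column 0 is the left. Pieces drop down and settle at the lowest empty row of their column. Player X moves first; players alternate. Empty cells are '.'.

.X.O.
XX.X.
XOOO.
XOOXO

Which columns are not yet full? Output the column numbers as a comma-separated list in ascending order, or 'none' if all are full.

col 0: top cell = '.' → open
col 1: top cell = 'X' → FULL
col 2: top cell = '.' → open
col 3: top cell = 'O' → FULL
col 4: top cell = '.' → open

Answer: 0,2,4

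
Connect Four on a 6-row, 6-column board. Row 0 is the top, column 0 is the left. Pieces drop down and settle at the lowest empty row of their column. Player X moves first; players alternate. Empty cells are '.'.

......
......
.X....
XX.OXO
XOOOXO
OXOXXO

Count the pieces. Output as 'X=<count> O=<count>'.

X=9 O=9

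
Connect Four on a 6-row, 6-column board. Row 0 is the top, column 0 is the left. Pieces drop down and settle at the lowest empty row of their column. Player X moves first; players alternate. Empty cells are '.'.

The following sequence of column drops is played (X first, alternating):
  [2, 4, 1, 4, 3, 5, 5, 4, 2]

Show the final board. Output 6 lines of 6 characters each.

Answer: ......
......
......
....O.
..X.OX
.XXXOO

Derivation:
Move 1: X drops in col 2, lands at row 5
Move 2: O drops in col 4, lands at row 5
Move 3: X drops in col 1, lands at row 5
Move 4: O drops in col 4, lands at row 4
Move 5: X drops in col 3, lands at row 5
Move 6: O drops in col 5, lands at row 5
Move 7: X drops in col 5, lands at row 4
Move 8: O drops in col 4, lands at row 3
Move 9: X drops in col 2, lands at row 4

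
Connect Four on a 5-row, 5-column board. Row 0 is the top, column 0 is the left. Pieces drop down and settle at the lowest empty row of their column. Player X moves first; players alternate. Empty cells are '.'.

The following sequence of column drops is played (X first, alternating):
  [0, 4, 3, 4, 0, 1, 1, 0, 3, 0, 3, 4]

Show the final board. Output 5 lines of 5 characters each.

Move 1: X drops in col 0, lands at row 4
Move 2: O drops in col 4, lands at row 4
Move 3: X drops in col 3, lands at row 4
Move 4: O drops in col 4, lands at row 3
Move 5: X drops in col 0, lands at row 3
Move 6: O drops in col 1, lands at row 4
Move 7: X drops in col 1, lands at row 3
Move 8: O drops in col 0, lands at row 2
Move 9: X drops in col 3, lands at row 3
Move 10: O drops in col 0, lands at row 1
Move 11: X drops in col 3, lands at row 2
Move 12: O drops in col 4, lands at row 2

Answer: .....
O....
O..XO
XX.XO
XO.XO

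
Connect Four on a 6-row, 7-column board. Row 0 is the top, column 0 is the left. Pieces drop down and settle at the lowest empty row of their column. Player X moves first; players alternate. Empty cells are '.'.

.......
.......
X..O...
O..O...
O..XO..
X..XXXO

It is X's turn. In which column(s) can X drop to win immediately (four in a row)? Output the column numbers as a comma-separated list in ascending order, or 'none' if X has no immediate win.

col 0: drop X → no win
col 1: drop X → no win
col 2: drop X → WIN!
col 3: drop X → no win
col 4: drop X → no win
col 5: drop X → no win
col 6: drop X → no win

Answer: 2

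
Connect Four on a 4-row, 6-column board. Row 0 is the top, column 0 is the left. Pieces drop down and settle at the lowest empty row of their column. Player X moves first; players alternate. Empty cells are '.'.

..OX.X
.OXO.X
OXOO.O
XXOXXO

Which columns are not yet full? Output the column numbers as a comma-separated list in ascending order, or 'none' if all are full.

Answer: 0,1,4

Derivation:
col 0: top cell = '.' → open
col 1: top cell = '.' → open
col 2: top cell = 'O' → FULL
col 3: top cell = 'X' → FULL
col 4: top cell = '.' → open
col 5: top cell = 'X' → FULL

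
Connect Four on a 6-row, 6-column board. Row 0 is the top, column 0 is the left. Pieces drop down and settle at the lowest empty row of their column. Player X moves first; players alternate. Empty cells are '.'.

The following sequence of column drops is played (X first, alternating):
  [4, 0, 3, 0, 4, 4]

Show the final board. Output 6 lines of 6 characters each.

Answer: ......
......
......
....O.
O...X.
O..XX.

Derivation:
Move 1: X drops in col 4, lands at row 5
Move 2: O drops in col 0, lands at row 5
Move 3: X drops in col 3, lands at row 5
Move 4: O drops in col 0, lands at row 4
Move 5: X drops in col 4, lands at row 4
Move 6: O drops in col 4, lands at row 3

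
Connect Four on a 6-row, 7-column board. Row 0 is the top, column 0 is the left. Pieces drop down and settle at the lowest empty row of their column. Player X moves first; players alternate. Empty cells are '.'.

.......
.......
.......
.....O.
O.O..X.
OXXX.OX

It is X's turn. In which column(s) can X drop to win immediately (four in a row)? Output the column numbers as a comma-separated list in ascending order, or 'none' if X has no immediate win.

col 0: drop X → no win
col 1: drop X → no win
col 2: drop X → no win
col 3: drop X → no win
col 4: drop X → WIN!
col 5: drop X → no win
col 6: drop X → no win

Answer: 4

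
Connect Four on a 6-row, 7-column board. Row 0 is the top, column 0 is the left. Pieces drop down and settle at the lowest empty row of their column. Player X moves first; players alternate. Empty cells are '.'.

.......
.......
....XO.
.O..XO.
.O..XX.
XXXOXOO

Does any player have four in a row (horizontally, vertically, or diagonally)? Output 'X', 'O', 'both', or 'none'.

X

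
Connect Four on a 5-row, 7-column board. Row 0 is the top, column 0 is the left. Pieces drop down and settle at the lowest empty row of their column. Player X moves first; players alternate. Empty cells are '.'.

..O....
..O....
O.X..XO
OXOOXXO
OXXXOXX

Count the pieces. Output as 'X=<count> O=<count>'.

X=10 O=10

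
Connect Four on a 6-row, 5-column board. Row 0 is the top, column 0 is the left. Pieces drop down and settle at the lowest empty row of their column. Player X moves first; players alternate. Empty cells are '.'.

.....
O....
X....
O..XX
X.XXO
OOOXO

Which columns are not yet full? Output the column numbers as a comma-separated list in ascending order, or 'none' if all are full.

Answer: 0,1,2,3,4

Derivation:
col 0: top cell = '.' → open
col 1: top cell = '.' → open
col 2: top cell = '.' → open
col 3: top cell = '.' → open
col 4: top cell = '.' → open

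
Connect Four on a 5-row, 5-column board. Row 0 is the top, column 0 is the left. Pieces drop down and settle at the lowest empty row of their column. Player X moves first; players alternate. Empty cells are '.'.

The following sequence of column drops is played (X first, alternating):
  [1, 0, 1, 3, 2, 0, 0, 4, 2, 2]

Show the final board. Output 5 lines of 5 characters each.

Answer: .....
.....
X.O..
OXX..
OXXOO

Derivation:
Move 1: X drops in col 1, lands at row 4
Move 2: O drops in col 0, lands at row 4
Move 3: X drops in col 1, lands at row 3
Move 4: O drops in col 3, lands at row 4
Move 5: X drops in col 2, lands at row 4
Move 6: O drops in col 0, lands at row 3
Move 7: X drops in col 0, lands at row 2
Move 8: O drops in col 4, lands at row 4
Move 9: X drops in col 2, lands at row 3
Move 10: O drops in col 2, lands at row 2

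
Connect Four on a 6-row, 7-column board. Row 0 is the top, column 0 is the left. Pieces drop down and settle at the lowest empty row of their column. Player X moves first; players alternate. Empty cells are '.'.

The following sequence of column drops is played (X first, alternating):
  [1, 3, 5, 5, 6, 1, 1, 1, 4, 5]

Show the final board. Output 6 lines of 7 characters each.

Move 1: X drops in col 1, lands at row 5
Move 2: O drops in col 3, lands at row 5
Move 3: X drops in col 5, lands at row 5
Move 4: O drops in col 5, lands at row 4
Move 5: X drops in col 6, lands at row 5
Move 6: O drops in col 1, lands at row 4
Move 7: X drops in col 1, lands at row 3
Move 8: O drops in col 1, lands at row 2
Move 9: X drops in col 4, lands at row 5
Move 10: O drops in col 5, lands at row 3

Answer: .......
.......
.O.....
.X...O.
.O...O.
.X.OXXX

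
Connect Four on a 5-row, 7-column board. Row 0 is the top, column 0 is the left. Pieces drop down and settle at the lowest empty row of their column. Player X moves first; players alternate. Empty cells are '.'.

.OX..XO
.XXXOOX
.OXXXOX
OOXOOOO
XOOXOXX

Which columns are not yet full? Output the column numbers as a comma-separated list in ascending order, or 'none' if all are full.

col 0: top cell = '.' → open
col 1: top cell = 'O' → FULL
col 2: top cell = 'X' → FULL
col 3: top cell = '.' → open
col 4: top cell = '.' → open
col 5: top cell = 'X' → FULL
col 6: top cell = 'O' → FULL

Answer: 0,3,4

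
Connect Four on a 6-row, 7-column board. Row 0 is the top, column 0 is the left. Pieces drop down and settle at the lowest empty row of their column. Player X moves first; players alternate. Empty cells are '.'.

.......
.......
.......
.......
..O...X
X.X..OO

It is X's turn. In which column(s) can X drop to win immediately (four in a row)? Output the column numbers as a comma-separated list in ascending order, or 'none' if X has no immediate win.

col 0: drop X → no win
col 1: drop X → no win
col 2: drop X → no win
col 3: drop X → no win
col 4: drop X → no win
col 5: drop X → no win
col 6: drop X → no win

Answer: none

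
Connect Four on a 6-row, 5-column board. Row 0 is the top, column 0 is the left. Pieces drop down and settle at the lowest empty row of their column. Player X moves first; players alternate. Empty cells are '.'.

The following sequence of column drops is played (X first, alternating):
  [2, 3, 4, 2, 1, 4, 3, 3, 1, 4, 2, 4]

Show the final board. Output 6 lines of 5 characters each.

Answer: .....
.....
....O
..XOO
.XOXO
.XXOX

Derivation:
Move 1: X drops in col 2, lands at row 5
Move 2: O drops in col 3, lands at row 5
Move 3: X drops in col 4, lands at row 5
Move 4: O drops in col 2, lands at row 4
Move 5: X drops in col 1, lands at row 5
Move 6: O drops in col 4, lands at row 4
Move 7: X drops in col 3, lands at row 4
Move 8: O drops in col 3, lands at row 3
Move 9: X drops in col 1, lands at row 4
Move 10: O drops in col 4, lands at row 3
Move 11: X drops in col 2, lands at row 3
Move 12: O drops in col 4, lands at row 2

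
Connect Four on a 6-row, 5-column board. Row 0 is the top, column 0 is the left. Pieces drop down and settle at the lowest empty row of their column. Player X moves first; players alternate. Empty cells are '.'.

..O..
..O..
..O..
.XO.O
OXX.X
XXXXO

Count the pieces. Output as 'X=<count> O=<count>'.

X=8 O=7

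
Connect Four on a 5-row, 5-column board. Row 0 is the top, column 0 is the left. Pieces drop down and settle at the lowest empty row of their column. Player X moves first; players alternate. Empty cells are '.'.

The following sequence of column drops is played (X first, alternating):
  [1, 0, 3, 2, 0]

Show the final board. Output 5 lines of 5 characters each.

Answer: .....
.....
.....
X....
OXOX.

Derivation:
Move 1: X drops in col 1, lands at row 4
Move 2: O drops in col 0, lands at row 4
Move 3: X drops in col 3, lands at row 4
Move 4: O drops in col 2, lands at row 4
Move 5: X drops in col 0, lands at row 3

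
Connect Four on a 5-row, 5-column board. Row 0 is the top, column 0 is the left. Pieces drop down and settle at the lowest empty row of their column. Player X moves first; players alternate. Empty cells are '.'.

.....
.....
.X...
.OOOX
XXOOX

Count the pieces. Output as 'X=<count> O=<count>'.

X=5 O=5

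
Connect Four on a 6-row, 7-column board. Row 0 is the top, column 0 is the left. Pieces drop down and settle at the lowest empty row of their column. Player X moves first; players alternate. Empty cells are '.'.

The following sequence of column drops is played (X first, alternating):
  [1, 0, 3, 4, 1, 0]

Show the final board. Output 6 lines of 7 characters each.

Answer: .......
.......
.......
.......
OX.....
OX.XO..

Derivation:
Move 1: X drops in col 1, lands at row 5
Move 2: O drops in col 0, lands at row 5
Move 3: X drops in col 3, lands at row 5
Move 4: O drops in col 4, lands at row 5
Move 5: X drops in col 1, lands at row 4
Move 6: O drops in col 0, lands at row 4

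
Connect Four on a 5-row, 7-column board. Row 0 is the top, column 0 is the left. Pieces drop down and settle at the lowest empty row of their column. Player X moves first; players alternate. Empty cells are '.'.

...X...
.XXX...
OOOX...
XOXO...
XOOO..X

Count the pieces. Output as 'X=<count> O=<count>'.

X=9 O=8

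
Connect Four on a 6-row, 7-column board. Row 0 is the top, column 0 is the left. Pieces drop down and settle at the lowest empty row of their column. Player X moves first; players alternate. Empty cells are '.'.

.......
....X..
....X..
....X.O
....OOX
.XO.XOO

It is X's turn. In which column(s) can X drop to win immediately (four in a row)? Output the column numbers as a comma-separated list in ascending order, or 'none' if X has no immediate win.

col 0: drop X → no win
col 1: drop X → no win
col 2: drop X → no win
col 3: drop X → no win
col 4: drop X → WIN!
col 5: drop X → no win
col 6: drop X → no win

Answer: 4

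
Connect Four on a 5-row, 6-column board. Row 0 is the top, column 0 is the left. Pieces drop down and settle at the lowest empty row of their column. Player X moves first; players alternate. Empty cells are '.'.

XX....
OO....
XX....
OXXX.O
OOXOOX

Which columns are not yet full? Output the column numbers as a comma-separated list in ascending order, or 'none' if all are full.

Answer: 2,3,4,5

Derivation:
col 0: top cell = 'X' → FULL
col 1: top cell = 'X' → FULL
col 2: top cell = '.' → open
col 3: top cell = '.' → open
col 4: top cell = '.' → open
col 5: top cell = '.' → open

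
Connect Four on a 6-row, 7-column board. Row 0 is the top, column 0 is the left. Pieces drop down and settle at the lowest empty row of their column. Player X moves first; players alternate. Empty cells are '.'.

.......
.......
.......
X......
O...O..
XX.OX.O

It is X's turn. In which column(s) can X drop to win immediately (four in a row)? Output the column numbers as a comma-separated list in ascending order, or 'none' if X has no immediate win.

col 0: drop X → no win
col 1: drop X → no win
col 2: drop X → no win
col 3: drop X → no win
col 4: drop X → no win
col 5: drop X → no win
col 6: drop X → no win

Answer: none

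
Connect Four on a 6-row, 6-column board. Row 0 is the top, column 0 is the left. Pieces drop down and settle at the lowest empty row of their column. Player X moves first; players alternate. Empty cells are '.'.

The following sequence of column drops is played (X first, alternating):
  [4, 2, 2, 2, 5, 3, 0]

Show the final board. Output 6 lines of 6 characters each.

Answer: ......
......
......
..O...
..X...
X.OOXX

Derivation:
Move 1: X drops in col 4, lands at row 5
Move 2: O drops in col 2, lands at row 5
Move 3: X drops in col 2, lands at row 4
Move 4: O drops in col 2, lands at row 3
Move 5: X drops in col 5, lands at row 5
Move 6: O drops in col 3, lands at row 5
Move 7: X drops in col 0, lands at row 5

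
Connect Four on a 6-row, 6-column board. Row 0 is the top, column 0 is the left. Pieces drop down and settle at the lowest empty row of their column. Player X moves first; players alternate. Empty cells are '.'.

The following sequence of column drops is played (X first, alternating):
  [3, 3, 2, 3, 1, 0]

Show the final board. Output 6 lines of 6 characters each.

Move 1: X drops in col 3, lands at row 5
Move 2: O drops in col 3, lands at row 4
Move 3: X drops in col 2, lands at row 5
Move 4: O drops in col 3, lands at row 3
Move 5: X drops in col 1, lands at row 5
Move 6: O drops in col 0, lands at row 5

Answer: ......
......
......
...O..
...O..
OXXX..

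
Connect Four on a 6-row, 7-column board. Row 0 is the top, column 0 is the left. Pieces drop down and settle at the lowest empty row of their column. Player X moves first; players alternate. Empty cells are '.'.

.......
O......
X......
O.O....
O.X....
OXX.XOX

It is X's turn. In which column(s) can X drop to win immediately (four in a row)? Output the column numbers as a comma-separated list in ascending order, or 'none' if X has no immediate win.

Answer: 3

Derivation:
col 0: drop X → no win
col 1: drop X → no win
col 2: drop X → no win
col 3: drop X → WIN!
col 4: drop X → no win
col 5: drop X → no win
col 6: drop X → no win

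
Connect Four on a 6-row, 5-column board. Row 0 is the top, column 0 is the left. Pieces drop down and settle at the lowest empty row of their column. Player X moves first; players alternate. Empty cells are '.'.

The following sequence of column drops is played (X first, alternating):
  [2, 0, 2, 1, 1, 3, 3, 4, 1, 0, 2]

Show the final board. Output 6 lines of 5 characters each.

Move 1: X drops in col 2, lands at row 5
Move 2: O drops in col 0, lands at row 5
Move 3: X drops in col 2, lands at row 4
Move 4: O drops in col 1, lands at row 5
Move 5: X drops in col 1, lands at row 4
Move 6: O drops in col 3, lands at row 5
Move 7: X drops in col 3, lands at row 4
Move 8: O drops in col 4, lands at row 5
Move 9: X drops in col 1, lands at row 3
Move 10: O drops in col 0, lands at row 4
Move 11: X drops in col 2, lands at row 3

Answer: .....
.....
.....
.XX..
OXXX.
OOXOO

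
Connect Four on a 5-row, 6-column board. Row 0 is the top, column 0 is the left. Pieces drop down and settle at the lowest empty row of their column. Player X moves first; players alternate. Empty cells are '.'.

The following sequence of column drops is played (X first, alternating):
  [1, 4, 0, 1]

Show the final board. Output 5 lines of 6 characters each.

Move 1: X drops in col 1, lands at row 4
Move 2: O drops in col 4, lands at row 4
Move 3: X drops in col 0, lands at row 4
Move 4: O drops in col 1, lands at row 3

Answer: ......
......
......
.O....
XX..O.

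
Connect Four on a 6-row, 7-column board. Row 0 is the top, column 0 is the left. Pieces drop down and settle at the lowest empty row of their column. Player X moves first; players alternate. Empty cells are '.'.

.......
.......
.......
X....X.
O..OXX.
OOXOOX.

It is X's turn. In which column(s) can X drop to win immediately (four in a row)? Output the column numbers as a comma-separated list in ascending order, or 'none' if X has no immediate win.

Answer: 5

Derivation:
col 0: drop X → no win
col 1: drop X → no win
col 2: drop X → no win
col 3: drop X → no win
col 4: drop X → no win
col 5: drop X → WIN!
col 6: drop X → no win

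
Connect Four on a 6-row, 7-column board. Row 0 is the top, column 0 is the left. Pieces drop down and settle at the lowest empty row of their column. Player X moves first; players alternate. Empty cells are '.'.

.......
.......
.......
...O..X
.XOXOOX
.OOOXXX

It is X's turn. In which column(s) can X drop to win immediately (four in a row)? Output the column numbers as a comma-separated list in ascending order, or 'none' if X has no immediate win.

Answer: 6

Derivation:
col 0: drop X → no win
col 1: drop X → no win
col 2: drop X → no win
col 3: drop X → no win
col 4: drop X → no win
col 5: drop X → no win
col 6: drop X → WIN!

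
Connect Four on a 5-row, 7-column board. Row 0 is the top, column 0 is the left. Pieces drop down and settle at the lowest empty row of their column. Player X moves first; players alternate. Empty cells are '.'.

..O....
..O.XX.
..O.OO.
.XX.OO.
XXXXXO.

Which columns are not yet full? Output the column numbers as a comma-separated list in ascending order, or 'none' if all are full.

col 0: top cell = '.' → open
col 1: top cell = '.' → open
col 2: top cell = 'O' → FULL
col 3: top cell = '.' → open
col 4: top cell = '.' → open
col 5: top cell = '.' → open
col 6: top cell = '.' → open

Answer: 0,1,3,4,5,6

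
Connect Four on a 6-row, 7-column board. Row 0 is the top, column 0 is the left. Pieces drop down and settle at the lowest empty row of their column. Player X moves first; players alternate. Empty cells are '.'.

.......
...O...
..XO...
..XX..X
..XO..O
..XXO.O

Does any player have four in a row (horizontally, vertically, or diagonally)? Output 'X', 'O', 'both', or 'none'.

X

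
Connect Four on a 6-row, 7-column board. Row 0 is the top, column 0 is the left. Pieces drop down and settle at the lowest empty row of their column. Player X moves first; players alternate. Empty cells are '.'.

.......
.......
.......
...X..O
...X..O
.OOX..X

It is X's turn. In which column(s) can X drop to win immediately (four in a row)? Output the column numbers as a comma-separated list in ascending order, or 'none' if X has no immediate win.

col 0: drop X → no win
col 1: drop X → no win
col 2: drop X → no win
col 3: drop X → WIN!
col 4: drop X → no win
col 5: drop X → no win
col 6: drop X → no win

Answer: 3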